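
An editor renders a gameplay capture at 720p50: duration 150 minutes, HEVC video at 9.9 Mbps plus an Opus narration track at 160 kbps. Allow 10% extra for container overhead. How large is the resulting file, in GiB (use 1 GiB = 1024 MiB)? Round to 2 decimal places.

11.59 GiB

150 min = 9000 s
Audio: 160 kbps = 0.160 Mbps.
Total bitrate: 9.9 + 0.160 = 10.060 Mbps.
Stream data: 10.060 Mbps × 9000 s = 90540.0 Mb.
With 10% container overhead: ×1.10.
99,594 Mb = 12,449,250,000 bytes ÷ 1,073,741,824 = 11.59 GiB.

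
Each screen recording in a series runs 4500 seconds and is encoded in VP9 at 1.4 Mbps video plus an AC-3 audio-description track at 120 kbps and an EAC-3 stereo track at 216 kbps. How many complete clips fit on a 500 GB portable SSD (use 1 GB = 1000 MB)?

512

Audio total: 120 + 216 = 336 kbps = 0.336 Mbps.
Total bitrate: 1.736 Mbps.
Per item: 1.736 Mbps × 4500 s = 7,812 Mb = 976.5 MB.
Capacity: 500 GB = 4,000,000 Mb; 512.03 items → 512 complete.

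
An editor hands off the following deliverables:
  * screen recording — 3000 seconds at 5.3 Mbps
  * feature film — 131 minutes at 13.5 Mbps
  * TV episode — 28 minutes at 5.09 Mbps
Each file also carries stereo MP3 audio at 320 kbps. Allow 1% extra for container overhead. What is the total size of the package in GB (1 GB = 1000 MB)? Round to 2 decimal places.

16.99 GB

Audio: 320 kbps = 0.320 Mbps.
screen recording: 5.620 Mbps × 3000 s × 1.01 = 17028.6 Mb
feature film: 13.820 Mbps × 7860 s × 1.01 = 109711.5 Mb
TV episode: 5.410 Mbps × 1680 s × 1.01 = 9179.7 Mb
Total: 135919.7 Mb = 16990.0 MB.
= 16.99 GB.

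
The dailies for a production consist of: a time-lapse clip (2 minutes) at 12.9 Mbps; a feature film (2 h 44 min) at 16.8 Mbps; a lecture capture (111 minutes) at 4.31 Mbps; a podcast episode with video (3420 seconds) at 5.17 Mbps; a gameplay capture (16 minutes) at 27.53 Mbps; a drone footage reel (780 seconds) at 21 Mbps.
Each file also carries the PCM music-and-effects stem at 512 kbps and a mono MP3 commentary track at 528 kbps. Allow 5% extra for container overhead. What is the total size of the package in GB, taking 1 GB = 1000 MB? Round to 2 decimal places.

36.58 GB

Audio total: 512 + 528 = 1040 kbps = 1.040 Mbps.
time-lapse clip: 13.940 Mbps × 120 s × 1.05 = 1756.4 Mb
feature film: 17.840 Mbps × 9840 s × 1.05 = 184322.9 Mb
lecture capture: 5.350 Mbps × 6660 s × 1.05 = 37412.6 Mb
podcast episode with video: 6.210 Mbps × 3420 s × 1.05 = 22300.1 Mb
gameplay capture: 28.570 Mbps × 960 s × 1.05 = 28798.6 Mb
drone footage reel: 22.040 Mbps × 780 s × 1.05 = 18050.8 Mb
Total: 292641.3 Mb = 36580.2 MB.
= 36.58 GB.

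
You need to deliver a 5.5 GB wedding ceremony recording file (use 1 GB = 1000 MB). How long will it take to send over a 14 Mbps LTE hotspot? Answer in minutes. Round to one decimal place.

52.4 minutes

File: 5.5 GB = 44000.0 Mb.
At 14 Mbps: 44000.0 / 14 = 3142.9 s ≈ 52.4 minutes.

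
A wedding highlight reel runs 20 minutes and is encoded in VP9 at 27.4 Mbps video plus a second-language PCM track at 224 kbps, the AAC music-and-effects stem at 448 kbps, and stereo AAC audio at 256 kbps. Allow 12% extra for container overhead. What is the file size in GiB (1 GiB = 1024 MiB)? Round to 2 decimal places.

4.43 GiB

20 min = 1200 s
Audio total: 224 + 448 + 256 = 928 kbps = 0.928 Mbps.
Total bitrate: 27.4 + 0.928 = 28.328 Mbps.
Stream data: 28.328 Mbps × 1200 s = 33993.6 Mb.
With 12% container overhead: ×1.12.
38,073 Mb = 4,759,104,000 bytes ÷ 1,073,741,824 = 4.432 GiB.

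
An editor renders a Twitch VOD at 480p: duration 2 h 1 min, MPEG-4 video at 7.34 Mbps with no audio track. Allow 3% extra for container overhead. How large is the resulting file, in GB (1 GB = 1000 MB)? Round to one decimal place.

2 h 1 min = 121 min = 7260 s
Total bitrate: 7.34 Mbps.
Stream data: 7.340 Mbps × 7260 s = 53288.4 Mb.
With 3% container overhead: ×1.03.
54,887 Mb ÷ 8 = 6,861 MB → 6.861 GB.

6.9 GB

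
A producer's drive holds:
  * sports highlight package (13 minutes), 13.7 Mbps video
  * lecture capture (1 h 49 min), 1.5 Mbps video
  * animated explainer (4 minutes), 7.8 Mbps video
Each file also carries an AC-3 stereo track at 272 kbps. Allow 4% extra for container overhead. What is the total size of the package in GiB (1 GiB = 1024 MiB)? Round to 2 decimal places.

2.96 GiB

Audio: 272 kbps = 0.272 Mbps.
sports highlight package: 13.972 Mbps × 780 s × 1.04 = 11334.1 Mb
lecture capture: 1.772 Mbps × 6540 s × 1.04 = 12052.4 Mb
animated explainer: 8.072 Mbps × 240 s × 1.04 = 2014.8 Mb
Total: 25401.3 Mb = 3175.2 MB.
= 2.957 GiB.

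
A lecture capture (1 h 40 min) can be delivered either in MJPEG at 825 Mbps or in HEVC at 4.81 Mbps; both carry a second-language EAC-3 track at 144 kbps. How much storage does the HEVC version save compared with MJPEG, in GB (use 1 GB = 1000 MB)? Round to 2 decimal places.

1 h 40 min = 100 min = 6000 s
Audio: 144 kbps = 0.144 Mbps.
MJPEG: 825.144 Mbps × 6000 s = 4950864.0 Mb = 618.858 GB.
HEVC: 4.954 Mbps × 6000 s = 29724.0 Mb = 3.716 GB.
Saving: 618.858 − 3.716 = 615.143 GB.

615.14 GB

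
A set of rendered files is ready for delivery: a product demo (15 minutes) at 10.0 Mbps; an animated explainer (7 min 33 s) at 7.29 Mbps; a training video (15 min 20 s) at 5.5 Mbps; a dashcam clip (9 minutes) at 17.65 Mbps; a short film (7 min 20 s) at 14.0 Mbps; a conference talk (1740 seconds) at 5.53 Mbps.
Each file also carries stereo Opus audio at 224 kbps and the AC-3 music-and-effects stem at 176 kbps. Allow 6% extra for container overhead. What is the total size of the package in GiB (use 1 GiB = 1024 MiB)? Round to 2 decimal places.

Audio total: 224 + 176 = 400 kbps = 0.400 Mbps.
product demo: 10.400 Mbps × 900 s × 1.06 = 9921.6 Mb
animated explainer: 7.690 Mbps × 453 s × 1.06 = 3692.6 Mb
training video: 5.900 Mbps × 920 s × 1.06 = 5753.7 Mb
dashcam clip: 18.050 Mbps × 540 s × 1.06 = 10331.8 Mb
short film: 14.400 Mbps × 440 s × 1.06 = 6716.2 Mb
conference talk: 5.930 Mbps × 1740 s × 1.06 = 10937.3 Mb
Total: 47353.1 Mb = 5919.1 MB.
= 5.513 GiB.

5.51 GiB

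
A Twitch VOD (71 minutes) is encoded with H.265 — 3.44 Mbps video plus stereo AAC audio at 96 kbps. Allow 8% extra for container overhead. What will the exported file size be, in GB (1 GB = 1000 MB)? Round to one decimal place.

2.0 GB

71 min = 4260 s
Audio: 96 kbps = 0.096 Mbps.
Total bitrate: 3.44 + 0.096 = 3.536 Mbps.
Stream data: 3.536 Mbps × 4260 s = 15063.4 Mb.
With 8% container overhead: ×1.08.
16,268 Mb ÷ 8 = 2,034 MB → 2.034 GB.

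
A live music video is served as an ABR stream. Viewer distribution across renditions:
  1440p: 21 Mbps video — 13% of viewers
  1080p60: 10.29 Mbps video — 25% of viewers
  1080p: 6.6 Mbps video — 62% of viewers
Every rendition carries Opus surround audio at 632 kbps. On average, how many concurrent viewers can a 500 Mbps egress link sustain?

Audio: 632 kbps = 0.632 Mbps.
Average per-viewer bitrate: 0.13×21.632 + 0.25×10.922 + 0.62×7.232 = 10.027 Mbps.
500 Mbps = 500.0 Mbps; 500.0 / 10.027 = 49.87 → 49.

49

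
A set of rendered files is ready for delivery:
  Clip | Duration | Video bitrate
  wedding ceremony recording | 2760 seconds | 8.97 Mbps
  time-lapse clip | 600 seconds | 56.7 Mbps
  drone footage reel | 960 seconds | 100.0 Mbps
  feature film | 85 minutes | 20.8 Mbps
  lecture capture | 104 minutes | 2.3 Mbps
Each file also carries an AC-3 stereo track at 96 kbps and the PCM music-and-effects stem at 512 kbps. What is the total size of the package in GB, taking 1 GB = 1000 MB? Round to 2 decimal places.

35.59 GB

Audio total: 96 + 512 = 608 kbps = 0.608 Mbps.
wedding ceremony recording: 9.578 Mbps × 2760 s = 26435.3 Mb
time-lapse clip: 57.308 Mbps × 600 s = 34384.8 Mb
drone footage reel: 100.608 Mbps × 960 s = 96583.7 Mb
feature film: 21.408 Mbps × 5100 s = 109180.8 Mb
lecture capture: 2.908 Mbps × 6240 s = 18145.9 Mb
Total: 284730.5 Mb = 35591.3 MB.
= 35.59 GB.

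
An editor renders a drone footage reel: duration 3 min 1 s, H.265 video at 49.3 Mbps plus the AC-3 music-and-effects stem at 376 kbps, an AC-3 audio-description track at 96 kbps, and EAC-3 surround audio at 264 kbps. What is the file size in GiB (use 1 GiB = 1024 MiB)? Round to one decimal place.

1.1 GiB

3 min 1 s = 181 s
Audio total: 376 + 96 + 264 = 736 kbps = 0.736 Mbps.
Total bitrate: 49.3 + 0.736 = 50.036 Mbps.
Stream data: 50.036 Mbps × 181 s = 9056.5 Mb.
9,057 Mb = 1,132,064,500 bytes ÷ 1,073,741,824 = 1.054 GiB.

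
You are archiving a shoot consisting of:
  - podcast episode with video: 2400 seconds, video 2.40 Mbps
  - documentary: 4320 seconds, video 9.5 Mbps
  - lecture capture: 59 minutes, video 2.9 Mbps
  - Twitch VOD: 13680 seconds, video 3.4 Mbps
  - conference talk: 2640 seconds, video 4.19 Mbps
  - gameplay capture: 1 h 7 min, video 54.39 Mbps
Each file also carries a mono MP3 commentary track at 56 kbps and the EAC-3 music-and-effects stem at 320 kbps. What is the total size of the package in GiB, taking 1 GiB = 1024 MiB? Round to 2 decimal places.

40.14 GiB

Audio total: 56 + 320 = 376 kbps = 0.376 Mbps.
podcast episode with video: 2.776 Mbps × 2400 s = 6662.4 Mb
documentary: 9.876 Mbps × 4320 s = 42664.3 Mb
lecture capture: 3.276 Mbps × 3540 s = 11597.0 Mb
Twitch VOD: 3.776 Mbps × 13680 s = 51655.7 Mb
conference talk: 4.566 Mbps × 2640 s = 12054.2 Mb
gameplay capture: 54.766 Mbps × 4020 s = 220159.3 Mb
Total: 344793.0 Mb = 43099.1 MB.
= 40.14 GiB.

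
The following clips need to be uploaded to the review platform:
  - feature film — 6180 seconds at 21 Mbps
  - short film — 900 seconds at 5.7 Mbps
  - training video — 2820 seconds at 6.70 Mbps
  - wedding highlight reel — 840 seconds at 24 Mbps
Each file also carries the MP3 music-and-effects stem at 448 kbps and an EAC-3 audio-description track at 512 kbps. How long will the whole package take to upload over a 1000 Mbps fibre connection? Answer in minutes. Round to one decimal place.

3.1 minutes

Audio total: 448 + 512 = 960 kbps = 0.960 Mbps.
feature film: 21.960 Mbps × 6180 s = 135712.8 Mb
short film: 6.660 Mbps × 900 s = 5994.0 Mb
training video: 7.660 Mbps × 2820 s = 21601.2 Mb
wedding highlight reel: 24.960 Mbps × 840 s = 20966.4 Mb
Total: 184274.4 Mb = 23034.3 MB.
At 1000 Mbps: 184274.4 / 1000 = 184 s ≈ 3.07 minutes.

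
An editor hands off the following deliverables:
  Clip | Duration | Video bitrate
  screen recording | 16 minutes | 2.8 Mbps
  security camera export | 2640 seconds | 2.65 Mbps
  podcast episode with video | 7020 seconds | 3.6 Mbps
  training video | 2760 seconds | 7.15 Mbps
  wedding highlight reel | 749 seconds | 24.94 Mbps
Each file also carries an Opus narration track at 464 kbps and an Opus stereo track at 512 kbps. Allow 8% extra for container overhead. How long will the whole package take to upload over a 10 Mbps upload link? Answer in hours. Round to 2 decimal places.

Audio total: 464 + 512 = 976 kbps = 0.976 Mbps.
screen recording: 3.776 Mbps × 960 s × 1.08 = 3915.0 Mb
security camera export: 3.626 Mbps × 2640 s × 1.08 = 10338.5 Mb
podcast episode with video: 4.576 Mbps × 7020 s × 1.08 = 34693.4 Mb
training video: 8.126 Mbps × 2760 s × 1.08 = 24222.0 Mb
wedding highlight reel: 25.916 Mbps × 749 s × 1.08 = 20964.0 Mb
Total: 94132.8 Mb = 11766.6 MB.
At 10 Mbps: 94132.8 / 10 = 9413 s ≈ 2.61 hours.

2.61 hours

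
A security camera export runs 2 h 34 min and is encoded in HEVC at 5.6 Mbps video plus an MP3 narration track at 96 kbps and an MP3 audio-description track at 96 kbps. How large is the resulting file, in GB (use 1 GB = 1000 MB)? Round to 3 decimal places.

6.690 GB

2 h 34 min = 154 min = 9240 s
Audio total: 96 + 96 = 192 kbps = 0.192 Mbps.
Total bitrate: 5.6 + 0.192 = 5.792 Mbps.
Stream data: 5.792 Mbps × 9240 s = 53518.1 Mb.
53,518 Mb ÷ 8 = 6,690 MB → 6.690 GB.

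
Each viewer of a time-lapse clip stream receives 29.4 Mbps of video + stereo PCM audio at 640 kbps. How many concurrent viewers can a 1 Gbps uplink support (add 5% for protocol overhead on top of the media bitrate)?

31

Audio: 640 kbps = 0.640 Mbps.
Per-viewer media rate: 30.040 Mbps.
On the wire with 5% overhead: 31.542 Mbps.
1 Gbps = 1,000 Mbps; 1,000 / 31.542 = 31.70 → 31 viewers.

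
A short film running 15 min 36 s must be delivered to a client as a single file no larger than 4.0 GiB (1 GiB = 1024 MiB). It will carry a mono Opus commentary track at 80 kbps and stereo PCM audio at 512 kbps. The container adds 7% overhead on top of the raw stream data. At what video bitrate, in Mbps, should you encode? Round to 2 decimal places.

33.72 Mbps

Budget: 4.0 GiB = 34359.7 Mb.
Stream payload after overhead: 34359.7 / 1.07 = 32111.9 Mb.
15 min 36 s = 936 s
Total bitrate budget: 32111.9 Mb / 936 s = 34.308 Mbps.
Audio total: 80 + 512 = 592 kbps = 0.592 Mbps.
Video: 34.308 − 0.592 = 33.716 Mbps.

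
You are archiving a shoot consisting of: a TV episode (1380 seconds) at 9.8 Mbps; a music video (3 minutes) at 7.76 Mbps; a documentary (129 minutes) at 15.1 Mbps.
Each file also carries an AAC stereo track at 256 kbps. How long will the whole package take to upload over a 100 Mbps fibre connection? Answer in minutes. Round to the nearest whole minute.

22 minutes

Audio: 256 kbps = 0.256 Mbps.
TV episode: 10.056 Mbps × 1380 s = 13877.3 Mb
music video: 8.016 Mbps × 180 s = 1442.9 Mb
documentary: 15.356 Mbps × 7740 s = 118855.4 Mb
Total: 134175.6 Mb = 16772.0 MB.
At 100 Mbps: 134175.6 / 100 = 1342 s ≈ 22.4 minutes.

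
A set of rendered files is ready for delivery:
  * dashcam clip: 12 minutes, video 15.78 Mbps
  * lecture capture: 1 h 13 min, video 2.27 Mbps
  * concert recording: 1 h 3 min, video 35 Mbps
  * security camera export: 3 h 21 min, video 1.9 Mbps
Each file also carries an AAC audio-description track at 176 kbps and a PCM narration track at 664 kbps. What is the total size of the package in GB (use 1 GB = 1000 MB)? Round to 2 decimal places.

Audio total: 176 + 664 = 840 kbps = 0.840 Mbps.
dashcam clip: 16.620 Mbps × 720 s = 11966.4 Mb
lecture capture: 3.110 Mbps × 4380 s = 13621.8 Mb
concert recording: 35.840 Mbps × 3780 s = 135475.2 Mb
security camera export: 2.740 Mbps × 12060 s = 33044.4 Mb
Total: 194107.8 Mb = 24263.5 MB.
= 24.26 GB.

24.26 GB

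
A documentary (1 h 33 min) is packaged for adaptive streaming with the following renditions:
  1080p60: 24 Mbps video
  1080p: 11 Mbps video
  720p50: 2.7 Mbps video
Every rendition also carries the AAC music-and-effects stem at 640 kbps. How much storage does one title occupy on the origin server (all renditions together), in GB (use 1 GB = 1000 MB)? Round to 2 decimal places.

27.63 GB

1 h 33 min = 93 min = 5580 s
Audio: 640 kbps = 0.640 Mbps.
Sum of rendition bitrates: (24+0.640) + (11+0.640) + (2.7+0.640) = 39.620 Mbps.
× 5580 s = 221,080 Mb = 27,635 MB = 27.63 GB.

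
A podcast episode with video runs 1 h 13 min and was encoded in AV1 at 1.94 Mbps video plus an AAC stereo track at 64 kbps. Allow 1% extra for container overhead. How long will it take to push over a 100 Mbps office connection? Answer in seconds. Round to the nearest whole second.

1 h 13 min = 73 min = 4380 s
Audio: 64 kbps = 0.064 Mbps.
Total bitrate: 2.004 Mbps.
File: 2.004 Mbps × 4380 s = 8777.5 Mb.
With 1% container overhead: ×1.01. → 8865.3 Mb.
At 100 Mbps: 8865.3 / 100 = 88.7 s ≈ 88.7 seconds.

89 seconds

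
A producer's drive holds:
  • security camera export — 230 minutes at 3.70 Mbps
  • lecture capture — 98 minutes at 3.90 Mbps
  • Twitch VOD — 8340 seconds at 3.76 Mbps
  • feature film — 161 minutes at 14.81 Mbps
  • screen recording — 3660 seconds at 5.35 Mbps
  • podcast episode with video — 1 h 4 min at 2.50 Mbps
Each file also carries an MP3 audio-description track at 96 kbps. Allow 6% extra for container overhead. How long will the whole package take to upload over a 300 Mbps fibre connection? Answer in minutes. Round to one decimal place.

Audio: 96 kbps = 0.096 Mbps.
security camera export: 3.796 Mbps × 13800 s × 1.06 = 55527.9 Mb
lecture capture: 3.996 Mbps × 5880 s × 1.06 = 24906.3 Mb
Twitch VOD: 3.856 Mbps × 8340 s × 1.06 = 34088.6 Mb
feature film: 14.906 Mbps × 9660 s × 1.06 = 152631.5 Mb
screen recording: 5.446 Mbps × 3660 s × 1.06 = 21128.3 Mb
podcast episode with video: 2.596 Mbps × 3840 s × 1.06 = 10566.8 Mb
Total: 298849.3 Mb = 37356.2 MB.
At 300 Mbps: 298849.3 / 300 = 996 s ≈ 16.6 minutes.

16.6 minutes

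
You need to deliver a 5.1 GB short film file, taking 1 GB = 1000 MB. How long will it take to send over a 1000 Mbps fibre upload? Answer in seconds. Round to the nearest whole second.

File: 5.1 GB = 40800.0 Mb.
At 1000 Mbps: 40800.0 / 1000 = 40.8 s ≈ 40.8 seconds.

41 seconds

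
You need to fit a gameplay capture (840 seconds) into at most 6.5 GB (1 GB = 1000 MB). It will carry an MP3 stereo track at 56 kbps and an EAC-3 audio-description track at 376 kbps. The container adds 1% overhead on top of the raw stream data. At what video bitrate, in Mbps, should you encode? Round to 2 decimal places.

60.86 Mbps

Budget: 6.5 GB = 52000.0 Mb.
Stream payload after overhead: 52000.0 / 1.01 = 51485.1 Mb.
Total bitrate budget: 51485.1 Mb / 840 s = 61.292 Mbps.
Audio total: 56 + 376 = 432 kbps = 0.432 Mbps.
Video: 61.292 − 0.432 = 60.860 Mbps.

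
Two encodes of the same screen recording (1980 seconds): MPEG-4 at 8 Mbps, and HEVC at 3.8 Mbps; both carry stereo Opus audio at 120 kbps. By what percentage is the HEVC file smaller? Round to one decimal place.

Audio: 120 kbps = 0.120 Mbps.
MPEG-4: 8.120 Mbps × 1980 s = 16077.6 Mb = 1.872 GiB.
HEVC: 3.920 Mbps × 1980 s = 7761.6 Mb = 0.904 GiB.
Reduction: (1 − 0.904/1.872) × 100 = 51.72%.

51.7%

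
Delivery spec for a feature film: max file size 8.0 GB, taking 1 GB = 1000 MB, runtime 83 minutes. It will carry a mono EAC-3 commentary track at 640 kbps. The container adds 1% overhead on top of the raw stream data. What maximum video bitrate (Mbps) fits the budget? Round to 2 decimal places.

Budget: 8.0 GB = 64000.0 Mb.
Stream payload after overhead: 64000.0 / 1.01 = 63366.3 Mb.
83 min = 4980 s
Total bitrate budget: 63366.3 Mb / 4980 s = 12.724 Mbps.
Audio: 640 kbps = 0.640 Mbps.
Video: 12.724 − 0.640 = 12.084 Mbps.

12.08 Mbps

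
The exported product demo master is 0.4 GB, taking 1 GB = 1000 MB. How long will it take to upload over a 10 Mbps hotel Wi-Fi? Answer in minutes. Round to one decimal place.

5.3 minutes

File: 0.4 GB = 3200.0 Mb.
At 10 Mbps: 3200.0 / 10 = 320.0 s ≈ 5.33 minutes.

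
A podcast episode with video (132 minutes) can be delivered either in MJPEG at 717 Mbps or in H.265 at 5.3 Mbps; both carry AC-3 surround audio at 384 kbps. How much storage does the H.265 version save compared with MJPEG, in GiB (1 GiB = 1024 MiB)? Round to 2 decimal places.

656.19 GiB

132 min = 7920 s
Audio: 384 kbps = 0.384 Mbps.
MJPEG: 717.384 Mbps × 7920 s = 5681681.3 Mb = 661.435 GiB.
H.265: 5.684 Mbps × 7920 s = 45017.3 Mb = 5.241 GiB.
Saving: 661.435 − 5.241 = 656.194 GiB.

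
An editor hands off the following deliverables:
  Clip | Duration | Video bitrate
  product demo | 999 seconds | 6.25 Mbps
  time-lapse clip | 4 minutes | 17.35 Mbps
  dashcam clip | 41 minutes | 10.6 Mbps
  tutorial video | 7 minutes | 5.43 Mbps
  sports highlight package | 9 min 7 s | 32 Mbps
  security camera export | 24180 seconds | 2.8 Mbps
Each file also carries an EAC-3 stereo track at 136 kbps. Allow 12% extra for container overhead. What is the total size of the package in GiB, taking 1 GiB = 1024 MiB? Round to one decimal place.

Audio: 136 kbps = 0.136 Mbps.
product demo: 6.386 Mbps × 999 s × 1.12 = 7145.2 Mb
time-lapse clip: 17.486 Mbps × 240 s × 1.12 = 4700.2 Mb
dashcam clip: 10.736 Mbps × 2460 s × 1.12 = 29579.8 Mb
tutorial video: 5.566 Mbps × 420 s × 1.12 = 2618.2 Mb
sports highlight package: 32.136 Mbps × 547 s × 1.12 = 19687.8 Mb
security camera export: 2.936 Mbps × 24180 s × 1.12 = 79511.6 Mb
Total: 143242.9 Mb = 17905.4 MB.
= 16.68 GiB.

16.7 GiB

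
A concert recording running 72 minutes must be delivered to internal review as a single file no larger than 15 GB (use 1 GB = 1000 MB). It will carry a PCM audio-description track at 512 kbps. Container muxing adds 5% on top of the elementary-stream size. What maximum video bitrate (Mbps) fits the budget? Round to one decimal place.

25.9 Mbps

Budget: 15 GB = 120000.0 Mb.
Stream payload after overhead: 120000.0 / 1.05 = 114285.7 Mb.
72 min = 4320 s
Total bitrate budget: 114285.7 Mb / 4320 s = 26.455 Mbps.
Audio: 512 kbps = 0.512 Mbps.
Video: 26.455 − 0.512 = 25.943 Mbps.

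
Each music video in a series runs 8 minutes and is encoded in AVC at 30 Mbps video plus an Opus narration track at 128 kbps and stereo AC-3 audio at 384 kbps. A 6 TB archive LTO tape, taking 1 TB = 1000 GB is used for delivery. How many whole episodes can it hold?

3277

8 min = 480 s
Audio total: 128 + 384 = 512 kbps = 0.512 Mbps.
Total bitrate: 30.512 Mbps.
Per item: 30.512 Mbps × 480 s = 14,646 Mb = 1,831 MB.
Capacity: 6 TB = 48,000,000 Mb; 3277.40 items → 3277 complete.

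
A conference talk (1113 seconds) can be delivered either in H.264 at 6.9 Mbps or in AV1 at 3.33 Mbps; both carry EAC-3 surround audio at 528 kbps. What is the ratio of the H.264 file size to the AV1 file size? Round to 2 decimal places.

1.93

Audio: 528 kbps = 0.528 Mbps.
H.264: 7.428 Mbps × 1113 s = 8267.4 Mb = 1.033 GB.
AV1: 3.858 Mbps × 1113 s = 4294.0 Mb = 0.537 GB.
Ratio: 1.033 / 0.537 = 1.925.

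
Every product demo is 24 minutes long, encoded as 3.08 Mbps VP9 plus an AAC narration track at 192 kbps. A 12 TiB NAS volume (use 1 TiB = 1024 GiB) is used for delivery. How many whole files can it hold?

22402

24 min = 1440 s
Audio: 192 kbps = 0.192 Mbps.
Total bitrate: 3.272 Mbps.
Per item: 3.272 Mbps × 1440 s = 4,712 Mb = 589.0 MB.
Capacity: 12 TiB = 105,553,116 Mb; 22402.44 items → 22402 complete.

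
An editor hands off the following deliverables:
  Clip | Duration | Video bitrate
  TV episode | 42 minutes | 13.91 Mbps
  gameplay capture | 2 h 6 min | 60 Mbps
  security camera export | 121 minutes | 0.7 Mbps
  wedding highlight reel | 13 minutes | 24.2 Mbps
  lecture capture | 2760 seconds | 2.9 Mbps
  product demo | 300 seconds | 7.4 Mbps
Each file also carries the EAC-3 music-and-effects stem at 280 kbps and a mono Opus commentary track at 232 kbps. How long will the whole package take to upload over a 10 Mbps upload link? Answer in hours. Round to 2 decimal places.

Audio total: 280 + 232 = 512 kbps = 0.512 Mbps.
TV episode: 14.422 Mbps × 2520 s = 36343.4 Mb
gameplay capture: 60.512 Mbps × 7560 s = 457470.7 Mb
security camera export: 1.212 Mbps × 7260 s = 8799.1 Mb
wedding highlight reel: 24.712 Mbps × 780 s = 19275.4 Mb
lecture capture: 3.412 Mbps × 2760 s = 9417.1 Mb
product demo: 7.912 Mbps × 300 s = 2373.6 Mb
Total: 533679.4 Mb = 66709.9 MB.
At 10 Mbps: 533679.4 / 10 = 53368 s ≈ 14.8 hours.

14.82 hours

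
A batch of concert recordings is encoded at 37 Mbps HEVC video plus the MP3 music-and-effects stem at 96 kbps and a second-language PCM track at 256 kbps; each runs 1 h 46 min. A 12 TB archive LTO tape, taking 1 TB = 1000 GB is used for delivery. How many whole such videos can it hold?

1 h 46 min = 106 min = 6360 s
Audio total: 96 + 256 = 352 kbps = 0.352 Mbps.
Total bitrate: 37.352 Mbps.
Per item: 37.352 Mbps × 6360 s = 237,559 Mb = 29,695 MB.
Capacity: 12 TB = 96,000,000 Mb; 404.11 items → 404 complete.

404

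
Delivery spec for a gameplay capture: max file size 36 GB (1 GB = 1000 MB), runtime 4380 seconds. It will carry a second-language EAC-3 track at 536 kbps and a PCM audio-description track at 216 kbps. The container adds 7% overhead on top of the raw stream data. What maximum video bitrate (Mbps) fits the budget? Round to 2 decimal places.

60.70 Mbps

Budget: 36 GB = 288000.0 Mb.
Stream payload after overhead: 288000.0 / 1.07 = 269158.9 Mb.
Total bitrate budget: 269158.9 Mb / 4380 s = 61.452 Mbps.
Audio total: 536 + 216 = 752 kbps = 0.752 Mbps.
Video: 61.452 − 0.752 = 60.700 Mbps.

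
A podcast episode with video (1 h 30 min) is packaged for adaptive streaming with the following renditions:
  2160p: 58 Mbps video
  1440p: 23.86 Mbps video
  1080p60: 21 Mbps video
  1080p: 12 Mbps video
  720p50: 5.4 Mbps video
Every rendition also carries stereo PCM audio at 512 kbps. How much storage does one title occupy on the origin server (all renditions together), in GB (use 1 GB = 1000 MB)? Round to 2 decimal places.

82.90 GB

1 h 30 min = 90 min = 5400 s
Audio: 512 kbps = 0.512 Mbps.
Sum of rendition bitrates: (58+0.512) + (23.86+0.512) + (21+0.512) + (12+0.512) + (5.4+0.512) = 122.820 Mbps.
× 5400 s = 663,228 Mb = 82,904 MB = 82.90 GB.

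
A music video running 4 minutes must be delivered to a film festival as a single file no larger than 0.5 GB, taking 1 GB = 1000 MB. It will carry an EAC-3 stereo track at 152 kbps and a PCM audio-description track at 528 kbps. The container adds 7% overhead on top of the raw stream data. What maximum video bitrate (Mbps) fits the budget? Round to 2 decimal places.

Budget: 0.5 GB = 4000.0 Mb.
Stream payload after overhead: 4000.0 / 1.07 = 3738.3 Mb.
4 min = 240 s
Total bitrate budget: 3738.3 Mb / 240 s = 15.576 Mbps.
Audio total: 152 + 528 = 680 kbps = 0.680 Mbps.
Video: 15.576 − 0.680 = 14.896 Mbps.

14.90 Mbps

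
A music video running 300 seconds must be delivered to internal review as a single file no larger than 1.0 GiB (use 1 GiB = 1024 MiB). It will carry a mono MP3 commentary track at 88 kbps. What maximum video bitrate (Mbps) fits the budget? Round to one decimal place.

28.5 Mbps

Budget: 1.0 GiB = 8589.9 Mb.
Total bitrate budget: 8589.9 Mb / 300 s = 28.633 Mbps.
Audio: 88 kbps = 0.088 Mbps.
Video: 28.633 − 0.088 = 28.545 Mbps.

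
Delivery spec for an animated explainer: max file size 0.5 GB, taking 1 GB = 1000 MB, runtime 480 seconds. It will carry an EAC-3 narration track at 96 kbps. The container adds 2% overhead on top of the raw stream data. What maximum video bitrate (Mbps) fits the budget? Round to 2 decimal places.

Budget: 0.5 GB = 4000.0 Mb.
Stream payload after overhead: 4000.0 / 1.02 = 3921.6 Mb.
Total bitrate budget: 3921.6 Mb / 480 s = 8.170 Mbps.
Audio: 96 kbps = 0.096 Mbps.
Video: 8.170 − 0.096 = 8.074 Mbps.

8.07 Mbps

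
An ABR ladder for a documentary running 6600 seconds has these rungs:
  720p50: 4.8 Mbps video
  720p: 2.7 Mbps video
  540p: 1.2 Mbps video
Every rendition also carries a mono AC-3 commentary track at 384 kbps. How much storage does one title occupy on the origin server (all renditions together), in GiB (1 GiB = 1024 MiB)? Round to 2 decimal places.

Audio: 384 kbps = 0.384 Mbps.
Sum of rendition bitrates: (4.8+0.384) + (2.7+0.384) + (1.2+0.384) = 9.852 Mbps.
× 6600 s = 65,023 Mb = 8,128 MB = 7.570 GiB.

7.57 GiB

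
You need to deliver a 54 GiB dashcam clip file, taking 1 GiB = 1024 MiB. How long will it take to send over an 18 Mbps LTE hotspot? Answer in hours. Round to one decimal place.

File: 54 GiB = 463856.5 Mb.
At 18 Mbps: 463856.5 / 18 = 25769.8 s ≈ 7.16 hours.

7.2 hours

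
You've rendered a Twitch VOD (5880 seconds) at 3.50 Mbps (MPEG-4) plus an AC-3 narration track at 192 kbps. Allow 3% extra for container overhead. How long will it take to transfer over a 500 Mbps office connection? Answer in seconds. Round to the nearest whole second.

Audio: 192 kbps = 0.192 Mbps.
Total bitrate: 3.692 Mbps.
File: 3.692 Mbps × 5880 s = 21709.0 Mb.
With 3% container overhead: ×1.03. → 22360.2 Mb.
At 500 Mbps: 22360.2 / 500 = 44.7 s ≈ 44.7 seconds.

45 seconds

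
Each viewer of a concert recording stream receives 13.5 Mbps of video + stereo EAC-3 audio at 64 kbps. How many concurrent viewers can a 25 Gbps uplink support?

1843

Audio: 64 kbps = 0.064 Mbps.
Per-viewer media rate: 13.564 Mbps.
25 Gbps = 25,000 Mbps; 25,000 / 13.564 = 1843.11 → 1843 viewers.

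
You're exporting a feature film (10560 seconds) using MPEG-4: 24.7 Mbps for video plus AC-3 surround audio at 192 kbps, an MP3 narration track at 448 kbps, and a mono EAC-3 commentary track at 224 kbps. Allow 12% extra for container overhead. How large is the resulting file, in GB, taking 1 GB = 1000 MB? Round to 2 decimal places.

Audio total: 192 + 448 + 224 = 864 kbps = 0.864 Mbps.
Total bitrate: 24.7 + 0.864 = 25.564 Mbps.
Stream data: 25.564 Mbps × 10560 s = 269955.8 Mb.
With 12% container overhead: ×1.12.
302,351 Mb ÷ 8 = 37,794 MB → 37.79 GB.

37.79 GB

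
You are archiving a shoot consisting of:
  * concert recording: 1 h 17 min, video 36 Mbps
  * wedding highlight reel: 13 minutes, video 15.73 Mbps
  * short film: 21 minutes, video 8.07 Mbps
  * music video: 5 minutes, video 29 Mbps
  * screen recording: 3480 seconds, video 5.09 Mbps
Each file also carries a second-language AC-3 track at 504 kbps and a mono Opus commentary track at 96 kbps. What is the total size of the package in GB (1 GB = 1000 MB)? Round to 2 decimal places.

27.68 GB

Audio total: 504 + 96 = 600 kbps = 0.600 Mbps.
concert recording: 36.600 Mbps × 4620 s = 169092.0 Mb
wedding highlight reel: 16.330 Mbps × 780 s = 12737.4 Mb
short film: 8.670 Mbps × 1260 s = 10924.2 Mb
music video: 29.600 Mbps × 300 s = 8880.0 Mb
screen recording: 5.690 Mbps × 3480 s = 19801.2 Mb
Total: 221434.8 Mb = 27679.3 MB.
= 27.68 GB.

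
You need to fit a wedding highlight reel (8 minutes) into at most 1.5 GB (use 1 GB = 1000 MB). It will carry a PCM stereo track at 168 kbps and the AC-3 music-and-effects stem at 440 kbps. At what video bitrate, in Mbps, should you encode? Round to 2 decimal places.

24.39 Mbps

Budget: 1.5 GB = 12000.0 Mb.
8 min = 480 s
Total bitrate budget: 12000.0 Mb / 480 s = 25.000 Mbps.
Audio total: 168 + 440 = 608 kbps = 0.608 Mbps.
Video: 25.000 − 0.608 = 24.392 Mbps.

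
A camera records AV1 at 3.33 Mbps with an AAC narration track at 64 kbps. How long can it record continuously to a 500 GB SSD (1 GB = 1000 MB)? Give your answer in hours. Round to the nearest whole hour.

Audio: 64 kbps = 0.064 Mbps.
Total bitrate: 3.33 + 0.064 = 3.394 Mbps.
Capacity: 500 GB = 4,000,000 Mb.
Recording time: 4,000,000 / 3.394 = 1,178,550 s ≈ 327 hours.

327 hours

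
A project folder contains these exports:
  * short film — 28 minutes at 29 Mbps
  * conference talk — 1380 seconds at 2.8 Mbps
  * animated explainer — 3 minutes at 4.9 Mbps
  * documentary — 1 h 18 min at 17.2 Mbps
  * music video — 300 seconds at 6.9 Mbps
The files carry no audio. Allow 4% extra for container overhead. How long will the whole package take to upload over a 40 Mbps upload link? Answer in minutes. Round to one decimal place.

short film: 29.000 Mbps × 1680 s × 1.04 = 50668.8 Mb
conference talk: 2.800 Mbps × 1380 s × 1.04 = 4018.6 Mb
animated explainer: 4.900 Mbps × 180 s × 1.04 = 917.3 Mb
documentary: 17.200 Mbps × 4680 s × 1.04 = 83715.8 Mb
music video: 6.900 Mbps × 300 s × 1.04 = 2152.8 Mb
Total: 141473.3 Mb = 17684.2 MB.
At 40 Mbps: 141473.3 / 40 = 3537 s ≈ 58.9 minutes.

58.9 minutes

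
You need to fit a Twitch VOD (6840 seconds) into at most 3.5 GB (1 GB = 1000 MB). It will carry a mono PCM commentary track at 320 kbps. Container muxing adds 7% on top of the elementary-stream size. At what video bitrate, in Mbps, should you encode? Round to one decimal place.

3.5 Mbps

Budget: 3.5 GB = 28000.0 Mb.
Stream payload after overhead: 28000.0 / 1.07 = 26168.2 Mb.
Total bitrate budget: 26168.2 Mb / 6840 s = 3.826 Mbps.
Audio: 320 kbps = 0.320 Mbps.
Video: 3.826 − 0.320 = 3.506 Mbps.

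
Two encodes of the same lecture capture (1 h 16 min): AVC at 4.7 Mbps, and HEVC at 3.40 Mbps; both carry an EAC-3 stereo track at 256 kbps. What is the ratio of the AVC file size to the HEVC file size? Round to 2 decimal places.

1 h 16 min = 76 min = 4560 s
Audio: 256 kbps = 0.256 Mbps.
AVC: 4.956 Mbps × 4560 s = 22599.4 Mb = 2.631 GiB.
HEVC: 3.656 Mbps × 4560 s = 16671.4 Mb = 1.941 GiB.
Ratio: 2.631 / 1.941 = 1.356.

1.36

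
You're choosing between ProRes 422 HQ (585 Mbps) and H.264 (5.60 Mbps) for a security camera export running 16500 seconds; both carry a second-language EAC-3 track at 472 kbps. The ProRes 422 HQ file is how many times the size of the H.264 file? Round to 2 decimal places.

96.42

Audio: 472 kbps = 0.472 Mbps.
ProRes 422 HQ: 585.472 Mbps × 16500 s = 9660288.0 Mb = 1207.536 GB.
H.264: 6.072 Mbps × 16500 s = 100188.0 Mb = 12.524 GB.
Ratio: 1207.536 / 12.524 = 96.422.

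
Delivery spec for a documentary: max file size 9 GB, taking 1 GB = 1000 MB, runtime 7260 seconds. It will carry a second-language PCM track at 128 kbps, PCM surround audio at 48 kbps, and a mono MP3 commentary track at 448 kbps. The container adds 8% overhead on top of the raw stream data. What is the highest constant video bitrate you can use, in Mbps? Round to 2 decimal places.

8.56 Mbps

Budget: 9 GB = 72000.0 Mb.
Stream payload after overhead: 72000.0 / 1.08 = 66666.7 Mb.
Total bitrate budget: 66666.7 Mb / 7260 s = 9.183 Mbps.
Audio total: 128 + 48 + 448 = 624 kbps = 0.624 Mbps.
Video: 9.183 − 0.624 = 8.559 Mbps.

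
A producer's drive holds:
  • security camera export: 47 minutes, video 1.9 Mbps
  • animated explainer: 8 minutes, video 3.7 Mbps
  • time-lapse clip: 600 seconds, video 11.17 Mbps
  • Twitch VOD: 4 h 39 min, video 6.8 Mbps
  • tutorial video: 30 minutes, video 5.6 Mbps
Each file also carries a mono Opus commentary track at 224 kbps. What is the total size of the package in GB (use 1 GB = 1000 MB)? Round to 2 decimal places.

17.85 GB

Audio: 224 kbps = 0.224 Mbps.
security camera export: 2.124 Mbps × 2820 s = 5989.7 Mb
animated explainer: 3.924 Mbps × 480 s = 1883.5 Mb
time-lapse clip: 11.394 Mbps × 600 s = 6836.4 Mb
Twitch VOD: 7.024 Mbps × 16740 s = 117581.8 Mb
tutorial video: 5.824 Mbps × 1800 s = 10483.2 Mb
Total: 142774.6 Mb = 17846.8 MB.
= 17.85 GB.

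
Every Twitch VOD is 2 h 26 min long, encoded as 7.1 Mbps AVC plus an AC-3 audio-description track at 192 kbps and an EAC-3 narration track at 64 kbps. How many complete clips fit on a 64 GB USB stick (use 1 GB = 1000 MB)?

2 h 26 min = 146 min = 8760 s
Audio total: 192 + 64 = 256 kbps = 0.256 Mbps.
Total bitrate: 7.356 Mbps.
Per item: 7.356 Mbps × 8760 s = 64,439 Mb = 8,055 MB.
Capacity: 64 GB = 512,000 Mb; 7.95 items → 7 complete.

7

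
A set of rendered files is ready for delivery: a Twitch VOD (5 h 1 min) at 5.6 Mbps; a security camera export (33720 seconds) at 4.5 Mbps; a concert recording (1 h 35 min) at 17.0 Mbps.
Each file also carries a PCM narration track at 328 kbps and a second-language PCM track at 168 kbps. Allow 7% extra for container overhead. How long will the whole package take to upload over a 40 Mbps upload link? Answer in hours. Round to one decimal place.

Audio total: 328 + 168 = 496 kbps = 0.496 Mbps.
Twitch VOD: 6.096 Mbps × 18060 s × 1.07 = 117800.3 Mb
security camera export: 4.996 Mbps × 33720 s × 1.07 = 180257.7 Mb
concert recording: 17.496 Mbps × 5700 s × 1.07 = 106708.1 Mb
Total: 404766.1 Mb = 50595.8 MB.
At 40 Mbps: 404766.1 / 40 = 10119 s ≈ 2.81 hours.

2.8 hours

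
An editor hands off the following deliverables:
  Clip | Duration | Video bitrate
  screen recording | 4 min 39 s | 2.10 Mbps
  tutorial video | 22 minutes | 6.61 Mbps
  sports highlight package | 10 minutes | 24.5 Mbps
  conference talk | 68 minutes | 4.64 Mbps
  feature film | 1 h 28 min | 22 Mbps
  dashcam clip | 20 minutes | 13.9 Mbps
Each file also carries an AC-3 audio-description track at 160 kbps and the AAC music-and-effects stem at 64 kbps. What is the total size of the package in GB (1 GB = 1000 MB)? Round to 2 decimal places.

22.33 GB

Audio total: 160 + 64 = 224 kbps = 0.224 Mbps.
screen recording: 2.324 Mbps × 279 s = 648.4 Mb
tutorial video: 6.834 Mbps × 1320 s = 9020.9 Mb
sports highlight package: 24.724 Mbps × 600 s = 14834.4 Mb
conference talk: 4.864 Mbps × 4080 s = 19845.1 Mb
feature film: 22.224 Mbps × 5280 s = 117342.7 Mb
dashcam clip: 14.124 Mbps × 1200 s = 16948.8 Mb
Total: 178640.3 Mb = 22330.0 MB.
= 22.33 GB.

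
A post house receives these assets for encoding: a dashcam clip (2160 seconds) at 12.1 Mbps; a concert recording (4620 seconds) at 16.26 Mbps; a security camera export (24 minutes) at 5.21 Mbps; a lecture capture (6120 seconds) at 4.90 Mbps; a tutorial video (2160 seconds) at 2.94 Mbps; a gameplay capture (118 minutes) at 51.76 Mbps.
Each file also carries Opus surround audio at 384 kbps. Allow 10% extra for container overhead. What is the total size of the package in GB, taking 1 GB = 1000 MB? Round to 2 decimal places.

Audio: 384 kbps = 0.384 Mbps.
dashcam clip: 12.484 Mbps × 2160 s × 1.10 = 29662.0 Mb
concert recording: 16.644 Mbps × 4620 s × 1.10 = 84584.8 Mb
security camera export: 5.594 Mbps × 1440 s × 1.10 = 8860.9 Mb
lecture capture: 5.284 Mbps × 6120 s × 1.10 = 35571.9 Mb
tutorial video: 3.324 Mbps × 2160 s × 1.10 = 7897.8 Mb
gameplay capture: 52.144 Mbps × 7080 s × 1.10 = 406097.5 Mb
Total: 572674.9 Mb = 71584.4 MB.
= 71.58 GB.

71.58 GB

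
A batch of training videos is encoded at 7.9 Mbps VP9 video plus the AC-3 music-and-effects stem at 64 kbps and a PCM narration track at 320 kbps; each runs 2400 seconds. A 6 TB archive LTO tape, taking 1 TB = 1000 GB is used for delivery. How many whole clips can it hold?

2414

Audio total: 64 + 320 = 384 kbps = 0.384 Mbps.
Total bitrate: 8.284 Mbps.
Per item: 8.284 Mbps × 2400 s = 19,882 Mb = 2,485 MB.
Capacity: 6 TB = 48,000,000 Mb; 2414.29 items → 2414 complete.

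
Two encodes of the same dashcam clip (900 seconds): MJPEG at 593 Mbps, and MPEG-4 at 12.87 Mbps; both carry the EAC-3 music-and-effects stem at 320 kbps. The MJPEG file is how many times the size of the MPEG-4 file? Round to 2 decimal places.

44.98

Audio: 320 kbps = 0.320 Mbps.
MJPEG: 593.320 Mbps × 900 s = 533988.0 Mb = 62.164 GiB.
MPEG-4: 13.190 Mbps × 900 s = 11871.0 Mb = 1.382 GiB.
Ratio: 62.164 / 1.382 = 44.983.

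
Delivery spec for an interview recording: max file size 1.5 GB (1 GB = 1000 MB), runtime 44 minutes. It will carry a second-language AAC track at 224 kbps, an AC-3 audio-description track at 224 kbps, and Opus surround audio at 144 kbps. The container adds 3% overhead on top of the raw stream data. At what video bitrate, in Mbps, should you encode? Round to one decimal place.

Budget: 1.5 GB = 12000.0 Mb.
Stream payload after overhead: 12000.0 / 1.03 = 11650.5 Mb.
44 min = 2640 s
Total bitrate budget: 11650.5 Mb / 2640 s = 4.413 Mbps.
Audio total: 224 + 224 + 144 = 592 kbps = 0.592 Mbps.
Video: 4.413 − 0.592 = 3.821 Mbps.

3.8 Mbps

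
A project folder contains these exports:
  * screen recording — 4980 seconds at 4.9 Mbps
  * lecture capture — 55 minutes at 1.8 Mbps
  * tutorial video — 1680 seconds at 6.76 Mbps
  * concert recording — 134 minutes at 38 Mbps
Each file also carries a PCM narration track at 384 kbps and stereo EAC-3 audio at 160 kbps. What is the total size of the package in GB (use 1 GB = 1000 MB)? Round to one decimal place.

Audio total: 384 + 160 = 544 kbps = 0.544 Mbps.
screen recording: 5.444 Mbps × 4980 s = 27111.1 Mb
lecture capture: 2.344 Mbps × 3300 s = 7735.2 Mb
tutorial video: 7.304 Mbps × 1680 s = 12270.7 Mb
concert recording: 38.544 Mbps × 8040 s = 309893.8 Mb
Total: 357010.8 Mb = 44626.3 MB.
= 44.63 GB.

44.6 GB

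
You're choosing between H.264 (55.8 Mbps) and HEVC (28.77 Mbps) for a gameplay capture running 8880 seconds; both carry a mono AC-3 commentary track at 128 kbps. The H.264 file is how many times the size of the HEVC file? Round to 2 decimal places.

1.94

Audio: 128 kbps = 0.128 Mbps.
H.264: 55.928 Mbps × 8880 s = 496640.6 Mb = 62.080 GB.
HEVC: 28.898 Mbps × 8880 s = 256614.2 Mb = 32.077 GB.
Ratio: 62.080 / 32.077 = 1.935.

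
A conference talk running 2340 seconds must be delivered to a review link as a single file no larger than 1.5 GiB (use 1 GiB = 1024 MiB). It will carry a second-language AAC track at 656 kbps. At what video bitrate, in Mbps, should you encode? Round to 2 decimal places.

4.85 Mbps

Budget: 1.5 GiB = 12884.9 Mb.
Total bitrate budget: 12884.9 Mb / 2340 s = 5.506 Mbps.
Audio: 656 kbps = 0.656 Mbps.
Video: 5.506 − 0.656 = 4.850 Mbps.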